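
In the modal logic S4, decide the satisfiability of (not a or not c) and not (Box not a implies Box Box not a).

1. (not a or not c) and not (Box not a implies Box Box not a), u
2. not a or not c, u   [and-rule on 1]
3. not (Box not a implies Box Box not a), u   [and-rule on 1]
4. Box not a, u   [neg-implies-rule on 3]
5. not Box Box not a, u   [neg-implies-rule on 3]
6. not a, u   [Box-rule on 4 via uRu]
7. not c, u   [or-rule on 2 (branches; this branch)]
8. not Box not a, v   [neg-Box-rule on 5: fresh world v, uRv]
9. not a, v   [Box-rule on 4 via uRv]
10. a, w   [neg-Box-rule on 8: fresh world w, vRw]
11. not a, w   [Box-rule on 4 via uRw]
Accessibility: uRu, uRv, uRw, vRv, vRw, wRw
Branch closes: a and not a both at w.
All branches of the tableau close; one closing branch shown above.

Unsatisfiable (every branch closes)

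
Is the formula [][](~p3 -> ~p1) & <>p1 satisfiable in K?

1. [][](~p3 -> ~p1) & <>p1, 0
2. [][](~p3 -> ~p1), 0
3. <>p1, 0
4. p1, 1
5. [](~p3 -> ~p1), 1
Accessibility: 0R1

Yes, satisfiable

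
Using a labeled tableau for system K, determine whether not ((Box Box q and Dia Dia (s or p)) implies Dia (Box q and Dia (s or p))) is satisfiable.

1. not ((Box Box q and Dia Dia (s or p)) implies Dia (Box q and Dia (s or p))), u
2. Box Box q and Dia Dia (s or p), u
3. not Dia (Box q and Dia (s or p)), u
4. Box Box q, u
5. Dia Dia (s or p), u
6. Dia (s or p), v
7. not (Box q and Dia (s or p)), v
8. Box q, v
9. not Box q, v
10. s or p, w
11. q, w
12. p, w
13. not q, x
14. q, x
Accessibility: uRv, vRw, vRx
Branch closes: q and not q both at x.
(One branch shown.) All branches close.

Unsatisfiable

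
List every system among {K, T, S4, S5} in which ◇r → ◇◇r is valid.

K-tableau for the negation ¬(◇r → ◇◇r):
1. ¬(◇r → ◇◇r), 0
2. ◇r, 0
3. ¬◇◇r, 0
4. r, 1
5. ¬◇r, 1
Accessibility: 0R1
Complete open branch: countermodel on a K-frame, so not valid in K.
T-tableau for the negation ¬(◇r → ◇◇r):
1. ¬(◇r → ◇◇r), 0
2. ◇r, 0
3. ¬◇◇r, 0
4. ¬◇r, 0
5. ¬r, 0
6. r, 1
7. ¬◇r, 1
8. ¬r, 1
Accessibility: 0R0, 0R1, 1R1
Branch closes: r and ¬r both at 1.
Every branch closes (one shown): valid in T, hence also in S4, S5 (every theorem of T is a theorem of S4 and S5).

T, S4, S5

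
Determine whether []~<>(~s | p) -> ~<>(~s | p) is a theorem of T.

Yes, valid

Tableau for the negation ~([]~<>(~s | p) -> ~<>(~s | p)):
1. ~([]~<>(~s | p) -> ~<>(~s | p)), w0
2. []~<>(~s | p), w0   [~->-rule on 1]
3. <>(~s | p), w0   [~->-rule on 1]
4. ~<>(~s | p), w0   [[]-rule on 2 via w0Rw0]
5. ~(~s | p), w0   [~<>-rule on 4 via w0Rw0]
6. s, w0   [~|-rule on 5]
7. ~p, w0   [~|-rule on 5]
8. ~s | p, w1   [<>-rule on 3: fresh world w1, w0Rw1]
9. ~<>(~s | p), w1   [[]-rule on 2 via w0Rw1]
10. ~(~s | p), w1   [~<>-rule on 4 via w0Rw1]
11. s, w1   [~|-rule on 10]
12. ~p, w1   [~|-rule on 10]
13. p, w1   [|-rule on 8 (branches; this branch)]
Accessibility: w0Rw0, w0Rw1, w1Rw1
Branch closes: p and ~p both at w1.
All branches of the negation close; one closing branch shown above.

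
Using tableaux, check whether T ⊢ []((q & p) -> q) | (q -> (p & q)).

Tableau for the negation ~([]((q & p) -> q) | (q -> (p & q))):
1. ~([]((q & p) -> q) | (q -> (p & q))), w0
2. ~[]((q & p) -> q), w0
3. ~(q -> (p & q)), w0
4. q, w0
5. ~(p & q), w0
6. ~p, w0
7. ~((q & p) -> q), w1
8. q & p, w1
9. ~q, w1
10. q, w1
11. p, w1
Accessibility: w0Rw0, w0Rw1, w1Rw1
Branch closes: q and ~q both at w1.
All branches of the negation close; one closing branch shown above.

Valid in T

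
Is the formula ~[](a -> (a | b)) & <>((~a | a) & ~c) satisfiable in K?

No, unsatisfiable

1. ~[](a -> (a | b)) & <>((~a | a) & ~c), 0
2. ~[](a -> (a | b)), 0   [&-rule on 1]
3. <>((~a | a) & ~c), 0   [&-rule on 1]
4. ~(a -> (a | b)), 1   [~[]-rule on 2: fresh world 1, 0R1]
5. a, 1   [~->-rule on 4]
6. ~(a | b), 1   [~->-rule on 4]
7. ~a, 1   [~|-rule on 6]
8. ~b, 1   [~|-rule on 6]
Accessibility: 0R1
Branch closes: a and ~a both at 1.
(One branch shown.) All branches close.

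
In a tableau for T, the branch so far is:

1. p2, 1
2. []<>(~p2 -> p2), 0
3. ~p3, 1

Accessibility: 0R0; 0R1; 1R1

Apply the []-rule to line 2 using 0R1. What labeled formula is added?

<>(~p2 -> p2), 1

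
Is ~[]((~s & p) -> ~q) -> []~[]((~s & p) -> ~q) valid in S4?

Tableau for the negation ~(~[]((~s & p) -> ~q) -> []~[]((~s & p) -> ~q)):
1. ~(~[]((~s & p) -> ~q) -> []~[]((~s & p) -> ~q)), 0
2. ~[]((~s & p) -> ~q), 0   [~->-rule on 1]
3. ~[]~[]((~s & p) -> ~q), 0   [~->-rule on 1]
4. ~((~s & p) -> ~q), 1   [~[]-rule on 2: fresh world 1, 0R1]
5. ~s & p, 1   [~->-rule on 4]
6. q, 1   [~->-rule on 4]
7. ~s, 1   [&-rule on 5]
8. p, 1   [&-rule on 5]
9. []((~s & p) -> ~q), 2   [~[]-rule on 3: fresh world 2, 0R2]
10. (~s & p) -> ~q, 2   [[]-rule on 9 via 2R2]
11. ~q, 2   [->-rule on 10 (branches; this branch)]
Accessibility: 0R0, 0R1, 0R2, 1R1, 2R2
The negation has an open branch (countermodel exists).

Not valid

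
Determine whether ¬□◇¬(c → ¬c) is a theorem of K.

Tableau for the negation □◇¬(c → ¬c):
1. □◇¬(c → ¬c), w0
The negation has an open branch (countermodel exists).

Not valid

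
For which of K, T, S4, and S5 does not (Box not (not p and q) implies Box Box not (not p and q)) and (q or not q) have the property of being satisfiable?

K, T

T-tableau for the formula:
1. not (Box not (not p and q) implies Box Box not (not p and q)) and (q or not q), w0
2. not (Box not (not p and q) implies Box Box not (not p and q)), w0
3. q or not q, w0
4. Box not (not p and q), w0
5. not Box Box not (not p and q), w0
6. not (not p and q), w0
7. not q, w0
8. not Box not (not p and q), w1
9. not (not p and q), w1
10. not q, w1
11. not p and q, w2
12. not p, w2
13. q, w2
Accessibility: w0Rw0, w0Rw1, w1Rw1, w1Rw2, w2Rw2
Complete open branch: satisfiable in T, hence also in K (this T-model is also a K-model).
S4-tableau for the formula:
1. not (Box not (not p and q) implies Box Box not (not p and q)) and (q or not q), w0
2. not (Box not (not p and q) implies Box Box not (not p and q)), w0
3. q or not q, w0
4. Box not (not p and q), w0
5. not Box Box not (not p and q), w0
6. not (not p and q), w0
7. not q, w0
8. not Box not (not p and q), w1
9. not (not p and q), w1
10. not q, w1
11. not p and q, w2
12. not p, w2
13. q, w2
14. not (not p and q), w2
15. not q, w2
Accessibility: w0Rw0, w0Rw1, w0Rw2, w1Rw1, w1Rw2, w2Rw2
Branch closes: q and not q both at w2.
Every branch closes (one shown): unsatisfiable in S4, hence also in S5 (every S5-frame is an S4-frame).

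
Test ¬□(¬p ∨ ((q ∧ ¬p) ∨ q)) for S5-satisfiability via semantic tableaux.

Yes, satisfiable

1. ¬□(¬p ∨ ((q ∧ ¬p) ∨ q)), w0
2. ¬(¬p ∨ ((q ∧ ¬p) ∨ q)), w1
3. p, w1
4. ¬((q ∧ ¬p) ∨ q), w1
5. ¬(q ∧ ¬p), w1
6. ¬q, w1
Accessibility: w0Rw0, w0Rw1, w1Rw0, w1Rw1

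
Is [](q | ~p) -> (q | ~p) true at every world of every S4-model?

Valid in S4

Tableau for the negation ~([](q | ~p) -> (q | ~p)):
1. ~([](q | ~p) -> (q | ~p)), 0
2. [](q | ~p), 0
3. ~(q | ~p), 0
4. ~q, 0
5. p, 0
6. q | ~p, 0
7. ~p, 0
Accessibility: 0R0
Branch closes: p and ~p both at 0.
Every branch of the negation's tableau closes; the branch above is one of them.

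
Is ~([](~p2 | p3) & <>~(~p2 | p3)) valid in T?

Tableau for the negation [](~p2 | p3) & <>~(~p2 | p3):
1. [](~p2 | p3) & <>~(~p2 | p3), w0
2. [](~p2 | p3), w0   [&-rule on 1]
3. <>~(~p2 | p3), w0   [&-rule on 1]
4. ~p2 | p3, w0   [[]-rule on 2 via w0Rw0]
5. p3, w0   [|-rule on 4 (branches; this branch)]
6. ~(~p2 | p3), w1   [<>-rule on 3: fresh world w1, w0Rw1]
7. p2, w1   [~|-rule on 6]
8. ~p3, w1   [~|-rule on 6]
9. ~p2 | p3, w1   [[]-rule on 2 via w0Rw1]
10. p3, w1   [|-rule on 9 (branches; this branch)]
Accessibility: w0Rw0, w0Rw1, w1Rw1
Branch closes: p3 and ~p3 both at w1.
Every branch of the negation's tableau closes; the branch above is one of them.

Valid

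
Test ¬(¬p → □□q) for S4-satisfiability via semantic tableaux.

Satisfiable

1. ¬(¬p → □□q), u
2. ¬p, u
3. ¬□□q, u
4. ¬□q, v
5. ¬q, w
Accessibility: uRu, uRv, uRw, vRv, vRw, wRw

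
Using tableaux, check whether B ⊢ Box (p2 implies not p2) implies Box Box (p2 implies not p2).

Tableau for the negation not (Box (p2 implies not p2) implies Box Box (p2 implies not p2)):
1. not (Box (p2 implies not p2) implies Box Box (p2 implies not p2)), u
2. Box (p2 implies not p2), u
3. not Box Box (p2 implies not p2), u
4. p2 implies not p2, u
5. not p2, u
6. not Box (p2 implies not p2), v
7. p2 implies not p2, v
8. not p2, v
9. not (p2 implies not p2), w
10. p2, w
Accessibility: uRu, uRv, vRu, vRv, vRw, wRv, wRw
The negation has an open branch (countermodel exists).

Not valid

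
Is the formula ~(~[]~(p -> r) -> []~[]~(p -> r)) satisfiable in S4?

1. ~(~[]~(p -> r) -> []~[]~(p -> r)), w0
2. ~[]~(p -> r), w0
3. ~[]~[]~(p -> r), w0
4. p -> r, w1
5. r, w1
6. []~(p -> r), w2
7. ~(p -> r), w2
8. p, w2
9. ~r, w2
Accessibility: w0Rw0, w0Rw1, w0Rw2, w1Rw1, w2Rw2

Satisfiable (open branch found)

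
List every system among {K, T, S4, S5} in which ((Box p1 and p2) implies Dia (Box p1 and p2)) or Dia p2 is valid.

T, S4, S5

K-tableau for the negation not (((Box p1 and p2) implies Dia (Box p1 and p2)) or Dia p2):
1. not (((Box p1 and p2) implies Dia (Box p1 and p2)) or Dia p2), u
2. not ((Box p1 and p2) implies Dia (Box p1 and p2)), u
3. not Dia p2, u
4. Box p1 and p2, u
5. not Dia (Box p1 and p2), u
6. Box p1, u
7. p2, u
Complete open branch: countermodel on a K-frame, so not valid in K.
T-tableau for the negation not (((Box p1 and p2) implies Dia (Box p1 and p2)) or Dia p2):
1. not (((Box p1 and p2) implies Dia (Box p1 and p2)) or Dia p2), u
2. not ((Box p1 and p2) implies Dia (Box p1 and p2)), u
3. not Dia p2, u
4. Box p1 and p2, u
5. not Dia (Box p1 and p2), u
6. Box p1, u
7. p2, u
8. not p2, u
Accessibility: uRu
Branch closes: p2 and not p2 both at u.
Every branch closes (one shown): valid in T, hence also in S4, S5 (every theorem of T is a theorem of S4 and S5).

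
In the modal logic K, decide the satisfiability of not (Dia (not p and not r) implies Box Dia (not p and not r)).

1. not (Dia (not p and not r) implies Box Dia (not p and not r)), u
2. Dia (not p and not r), u
3. not Box Dia (not p and not r), u
4. not p and not r, v
5. not p, v
6. not r, v
7. not Dia (not p and not r), w
Accessibility: uRv, uRw

Yes, satisfiable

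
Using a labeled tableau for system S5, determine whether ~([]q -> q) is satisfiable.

Unsatisfiable (every branch closes)

1. ~([]q -> q), w0
2. []q, w0   [~->-rule on 1]
3. ~q, w0   [~->-rule on 1]
4. q, w0   [[]-rule on 2 via w0Rw0]
Accessibility: w0Rw0
Branch closes: q and ~q both at w0.
Every branch closes; the branch above is one of them.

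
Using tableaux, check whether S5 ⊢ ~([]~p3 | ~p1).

Tableau for the negation []~p3 | ~p1:
1. []~p3 | ~p1, 0
2. ~p1, 0   [|-rule on 1 (branches; this branch)]
Accessibility: 0R0
The negation has an open branch (countermodel exists).

No, not valid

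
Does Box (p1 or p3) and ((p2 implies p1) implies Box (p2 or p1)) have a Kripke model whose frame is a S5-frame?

1. Box (p1 or p3) and ((p2 implies p1) implies Box (p2 or p1)), 0
2. Box (p1 or p3), 0
3. (p2 implies p1) implies Box (p2 or p1), 0
4. p1 or p3, 0
5. Box (p2 or p1), 0
6. p2 or p1, 0
7. p3, 0
8. p1, 0
Accessibility: 0R0

Yes, satisfiable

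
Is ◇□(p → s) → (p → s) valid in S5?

Tableau for the negation ¬(◇□(p → s) → (p → s)):
1. ¬(◇□(p → s) → (p → s)), w0
2. ◇□(p → s), w0   [¬→-rule on 1]
3. ¬(p → s), w0   [¬→-rule on 1]
4. p, w0   [¬→-rule on 3]
5. ¬s, w0   [¬→-rule on 3]
6. □(p → s), w1   [◇-rule on 2: fresh world w1, w0Rw1]
7. p → s, w0   [□-rule on 6 via w1Rw0]
8. p → s, w1   [□-rule on 6 via w1Rw1]
9. s, w0   [→-rule on 7 (branches; this branch)]
Accessibility: w0Rw0, w0Rw1, w1Rw0, w1Rw1
Branch closes: s and ¬s both at w0.
Every branch of the negation's tableau closes; the branch above is one of them.

Valid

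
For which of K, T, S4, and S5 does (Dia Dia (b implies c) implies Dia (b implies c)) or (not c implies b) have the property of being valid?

K-tableau for the negation not ((Dia Dia (b implies c) implies Dia (b implies c)) or (not c implies b)):
1. not ((Dia Dia (b implies c) implies Dia (b implies c)) or (not c implies b)), u
2. not (Dia Dia (b implies c) implies Dia (b implies c)), u
3. not (not c implies b), u
4. Dia Dia (b implies c), u
5. not Dia (b implies c), u
6. not c, u
7. not b, u
8. Dia (b implies c), v
9. not (b implies c), v
10. b, v
11. not c, v
12. b implies c, w
13. c, w
Accessibility: uRv, vRw
Complete open branch: countermodel on a K-frame, so not valid in K.
T-tableau for the negation not ((Dia Dia (b implies c) implies Dia (b implies c)) or (not c implies b)):
1. not ((Dia Dia (b implies c) implies Dia (b implies c)) or (not c implies b)), u
2. not (Dia Dia (b implies c) implies Dia (b implies c)), u
3. not (not c implies b), u
4. Dia Dia (b implies c), u
5. not Dia (b implies c), u
6. not c, u
7. not b, u
8. not (b implies c), u
9. b, u
Accessibility: uRu
Branch closes: b and not b both at u.
Every branch closes (one shown): valid in T, hence also in S4, S5 (every theorem of T is a theorem of S4 and S5).

T, S4, S5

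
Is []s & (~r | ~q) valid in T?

Not valid

Tableau for the negation ~([]s & (~r | ~q)):
1. ~([]s & (~r | ~q)), u
2. ~(~r | ~q), u
3. r, u
4. q, u
Accessibility: uRu
The negation has an open branch (countermodel exists).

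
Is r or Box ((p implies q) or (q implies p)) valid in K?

Yes, valid

Tableau for the negation not (r or Box ((p implies q) or (q implies p))):
1. not (r or Box ((p implies q) or (q implies p))), u
2. not r, u
3. not Box ((p implies q) or (q implies p)), u
4. not ((p implies q) or (q implies p)), v
5. not (p implies q), v
6. not (q implies p), v
7. p, v
8. not q, v
9. q, v
10. not p, v
Accessibility: uRv
Branch closes: q and not q both at v.
All branches of the negation close; one closing branch shown above.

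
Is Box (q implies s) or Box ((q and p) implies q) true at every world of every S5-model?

Valid

Tableau for the negation not (Box (q implies s) or Box ((q and p) implies q)):
1. not (Box (q implies s) or Box ((q and p) implies q)), w0
2. not Box (q implies s), w0   [neg-or-rule on 1]
3. not Box ((q and p) implies q), w0   [neg-or-rule on 1]
4. not (q implies s), w1   [neg-Box-rule on 2: fresh world w1, w0Rw1]
5. q, w1   [neg-implies-rule on 4]
6. not s, w1   [neg-implies-rule on 4]
7. not ((q and p) implies q), w2   [neg-Box-rule on 3: fresh world w2, w0Rw2]
8. q and p, w2   [neg-implies-rule on 7]
9. not q, w2   [neg-implies-rule on 7]
10. q, w2   [and-rule on 8]
11. p, w2   [and-rule on 8]
Accessibility: w0Rw0, w0Rw1, w0Rw2, w1Rw0, w1Rw1, w1Rw2, w2Rw0, w2Rw1, w2Rw2
Branch closes: q and not q both at w2.
All branches of the negation close; one closing branch shown above.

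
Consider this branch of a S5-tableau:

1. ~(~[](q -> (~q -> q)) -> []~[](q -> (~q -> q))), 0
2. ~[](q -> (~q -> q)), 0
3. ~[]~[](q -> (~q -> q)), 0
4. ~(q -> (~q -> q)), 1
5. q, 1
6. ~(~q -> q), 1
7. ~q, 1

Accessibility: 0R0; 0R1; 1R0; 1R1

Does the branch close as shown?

Closed

Both q and ~q appear at 1.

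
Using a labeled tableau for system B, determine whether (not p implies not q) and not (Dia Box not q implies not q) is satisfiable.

No, unsatisfiable

1. (not p implies not q) and not (Dia Box not q implies not q), w0
2. not p implies not q, w0   [and-rule on 1]
3. not (Dia Box not q implies not q), w0   [and-rule on 1]
4. Dia Box not q, w0   [neg-implies-rule on 3]
5. q, w0   [neg-implies-rule on 3]
6. p, w0   [implies-rule on 2 (branches; this branch)]
7. Box not q, w1   [Dia-rule on 4: fresh world w1, w0Rw1]
8. not q, w0   [Box-rule on 7 via w1Rw0]
Accessibility: w0Rw0, w0Rw1, w1Rw0, w1Rw1
Branch closes: q and not q both at w0.
(One branch shown.) All branches close.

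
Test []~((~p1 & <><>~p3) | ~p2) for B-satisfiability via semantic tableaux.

1. []~((~p1 & <><>~p3) | ~p2), w0
2. ~((~p1 & <><>~p3) | ~p2), w0   [[]-rule on 1 via w0Rw0]
3. ~(~p1 & <><>~p3), w0   [~|-rule on 2]
4. p2, w0   [~|-rule on 2]
5. ~<><>~p3, w0   [~&-rule on 3 (branches; this branch)]
6. ~<>~p3, w0   [~<>-rule on 5 via w0Rw0]
7. p3, w0   [~<>-rule on 6 via w0Rw0]
Accessibility: w0Rw0

Satisfiable (open branch found)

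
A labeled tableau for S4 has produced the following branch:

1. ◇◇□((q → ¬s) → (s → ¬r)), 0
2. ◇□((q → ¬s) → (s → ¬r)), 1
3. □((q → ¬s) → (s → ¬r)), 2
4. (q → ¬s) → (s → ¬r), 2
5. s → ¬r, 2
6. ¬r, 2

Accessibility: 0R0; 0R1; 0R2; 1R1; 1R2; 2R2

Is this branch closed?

There is no literal clash: for every atom and world, at most one sign appears.

Open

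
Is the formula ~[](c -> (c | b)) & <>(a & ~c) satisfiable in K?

No, unsatisfiable

1. ~[](c -> (c | b)) & <>(a & ~c), 0
2. ~[](c -> (c | b)), 0
3. <>(a & ~c), 0
4. ~(c -> (c | b)), 1
5. c, 1
6. ~(c | b), 1
7. ~c, 1
8. ~b, 1
Accessibility: 0R1
Branch closes: c and ~c both at 1.
(One branch shown.) All branches close.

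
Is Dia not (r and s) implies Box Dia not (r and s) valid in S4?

Tableau for the negation not (Dia not (r and s) implies Box Dia not (r and s)):
1. not (Dia not (r and s) implies Box Dia not (r and s)), 0
2. Dia not (r and s), 0   [neg-implies-rule on 1]
3. not Box Dia not (r and s), 0   [neg-implies-rule on 1]
4. not (r and s), 1   [Dia-rule on 2: fresh world 1, 0R1]
5. not s, 1   [neg-and-rule on 4 (branches; this branch)]
6. not Dia not (r and s), 2   [neg-Box-rule on 3: fresh world 2, 0R2]
7. r and s, 2   [neg-Dia-rule on 6 via 2R2]
8. r, 2   [and-rule on 7]
9. s, 2   [and-rule on 7]
Accessibility: 0R0, 0R1, 0R2, 1R1, 2R2
The negation has an open branch (countermodel exists).

Invalid (countermodel exists)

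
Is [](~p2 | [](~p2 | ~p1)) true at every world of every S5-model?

Not valid

Tableau for the negation ~[](~p2 | [](~p2 | ~p1)):
1. ~[](~p2 | [](~p2 | ~p1)), w0
2. ~(~p2 | [](~p2 | ~p1)), w1   [~[]-rule on 1: fresh world w1, w0Rw1]
3. p2, w1   [~|-rule on 2]
4. ~[](~p2 | ~p1), w1   [~|-rule on 2]
5. ~(~p2 | ~p1), w2   [~[]-rule on 4: fresh world w2, w1Rw2]
6. p2, w2   [~|-rule on 5]
7. p1, w2   [~|-rule on 5]
Accessibility: w0Rw0, w0Rw1, w0Rw2, w1Rw0, w1Rw1, w1Rw2, w2Rw0, w2Rw1, w2Rw2
The negation has an open branch (countermodel exists).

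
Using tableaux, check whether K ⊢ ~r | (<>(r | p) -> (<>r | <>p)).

Yes, valid

Tableau for the negation ~(~r | (<>(r | p) -> (<>r | <>p))):
1. ~(~r | (<>(r | p) -> (<>r | <>p))), 0
2. r, 0
3. ~(<>(r | p) -> (<>r | <>p)), 0
4. <>(r | p), 0
5. ~(<>r | <>p), 0
6. ~<>r, 0
7. ~<>p, 0
8. r | p, 1
9. ~r, 1
10. ~p, 1
11. p, 1
Accessibility: 0R1
Branch closes: p and ~p both at 1.
Every branch of the negation's tableau closes; the branch above is one of them.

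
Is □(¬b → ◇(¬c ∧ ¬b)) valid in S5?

Not valid

Tableau for the negation ¬□(¬b → ◇(¬c ∧ ¬b)):
1. ¬□(¬b → ◇(¬c ∧ ¬b)), w0
2. ¬(¬b → ◇(¬c ∧ ¬b)), w1
3. ¬b, w1
4. ¬◇(¬c ∧ ¬b), w1
5. ¬(¬c ∧ ¬b), w0
6. ¬(¬c ∧ ¬b), w1
7. b, w0
8. c, w1
Accessibility: w0Rw0, w0Rw1, w1Rw0, w1Rw1
The negation has an open branch (countermodel exists).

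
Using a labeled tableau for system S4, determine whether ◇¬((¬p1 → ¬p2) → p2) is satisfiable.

1. ◇¬((¬p1 → ¬p2) → p2), w0
2. ¬((¬p1 → ¬p2) → p2), w1   [◇-rule on 1: fresh world w1, w0Rw1]
3. ¬p1 → ¬p2, w1   [¬→-rule on 2]
4. ¬p2, w1   [¬→-rule on 2]
Accessibility: w0Rw0, w0Rw1, w1Rw1

Yes, satisfiable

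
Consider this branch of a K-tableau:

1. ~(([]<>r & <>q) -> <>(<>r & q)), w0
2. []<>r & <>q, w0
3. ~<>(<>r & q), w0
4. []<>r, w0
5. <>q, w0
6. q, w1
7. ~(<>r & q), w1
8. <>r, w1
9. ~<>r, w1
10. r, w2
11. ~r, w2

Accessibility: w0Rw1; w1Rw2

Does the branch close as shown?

Both r and ~r appear at w2.

Closed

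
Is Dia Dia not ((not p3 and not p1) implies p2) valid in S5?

Tableau for the negation not Dia Dia not ((not p3 and not p1) implies p2):
1. not Dia Dia not ((not p3 and not p1) implies p2), w0
2. not Dia not ((not p3 and not p1) implies p2), w0
3. (not p3 and not p1) implies p2, w0
4. p2, w0
Accessibility: w0Rw0
The negation has an open branch (countermodel exists).

Invalid (countermodel exists)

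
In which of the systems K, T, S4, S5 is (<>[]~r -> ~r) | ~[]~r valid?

T-tableau for the negation ~((<>[]~r -> ~r) | ~[]~r):
1. ~((<>[]~r -> ~r) | ~[]~r), 0
2. ~(<>[]~r -> ~r), 0   [~|-rule on 1]
3. []~r, 0   [~|-rule on 1]
4. <>[]~r, 0   [~->-rule on 2]
5. r, 0   [~->-rule on 2]
6. ~r, 0   [[]-rule on 3 via 0R0]
Accessibility: 0R0
Branch closes: r and ~r both at 0.
Every branch closes (one shown): valid in T, hence also in S4, S5 (every theorem of T is a theorem of S4 and S5).
K-tableau for the negation ~((<>[]~r -> ~r) | ~[]~r):
1. ~((<>[]~r -> ~r) | ~[]~r), 0
2. ~(<>[]~r -> ~r), 0   [~|-rule on 1]
3. []~r, 0   [~|-rule on 1]
4. <>[]~r, 0   [~->-rule on 2]
5. r, 0   [~->-rule on 2]
6. []~r, 1   [<>-rule on 4: fresh world 1, 0R1]
7. ~r, 1   [[]-rule on 3 via 0R1]
Accessibility: 0R1
Complete open branch: countermodel on a K-frame, so not valid in K.

T, S4, S5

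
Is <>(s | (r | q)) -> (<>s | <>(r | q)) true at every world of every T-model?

Tableau for the negation ~(<>(s | (r | q)) -> (<>s | <>(r | q))):
1. ~(<>(s | (r | q)) -> (<>s | <>(r | q))), u
2. <>(s | (r | q)), u
3. ~(<>s | <>(r | q)), u
4. ~<>s, u
5. ~<>(r | q), u
6. ~s, u
7. ~(r | q), u
8. ~r, u
9. ~q, u
10. s | (r | q), v
11. ~s, v
12. ~(r | q), v
13. ~r, v
14. ~q, v
15. r | q, v
16. q, v
Accessibility: uRu, uRv, vRv
Branch closes: q and ~q both at v.
Every branch of the negation's tableau closes; the branch above is one of them.

Valid in T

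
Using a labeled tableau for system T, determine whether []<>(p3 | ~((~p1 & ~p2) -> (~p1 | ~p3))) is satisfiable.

Satisfiable

1. []<>(p3 | ~((~p1 & ~p2) -> (~p1 | ~p3))), 0
2. <>(p3 | ~((~p1 & ~p2) -> (~p1 | ~p3))), 0   [[]-rule on 1 via 0R0]
3. p3 | ~((~p1 & ~p2) -> (~p1 | ~p3)), 1   [<>-rule on 2: fresh world 1, 0R1]
4. <>(p3 | ~((~p1 & ~p2) -> (~p1 | ~p3))), 1   [[]-rule on 1 via 0R1]
5. p3, 1   [|-rule on 3 (branches; this branch)]
6. p3 | ~((~p1 & ~p2) -> (~p1 | ~p3)), 2   [<>-rule on 4: fresh world 2, 1R2]
7. p3, 2   [|-rule on 6 (branches; this branch)]
Accessibility: 0R0, 0R1, 1R1, 1R2, 2R2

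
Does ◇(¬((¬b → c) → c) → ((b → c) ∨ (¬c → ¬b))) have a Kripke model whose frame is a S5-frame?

1. ◇(¬((¬b → c) → c) → ((b → c) ∨ (¬c → ¬b))), u
2. ¬((¬b → c) → c) → ((b → c) ∨ (¬c → ¬b)), v
3. (b → c) ∨ (¬c → ¬b), v
4. ¬c → ¬b, v
5. ¬b, v
Accessibility: uRu, uRv, vRu, vRv

Satisfiable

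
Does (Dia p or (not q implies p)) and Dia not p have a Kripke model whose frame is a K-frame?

Satisfiable

1. (Dia p or (not q implies p)) and Dia not p, u
2. Dia p or (not q implies p), u
3. Dia not p, u
4. not q implies p, u
5. p, u
6. not p, v
Accessibility: uRv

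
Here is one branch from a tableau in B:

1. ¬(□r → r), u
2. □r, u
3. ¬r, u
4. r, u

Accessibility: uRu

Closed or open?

Both r and ¬r appear at u.

Closed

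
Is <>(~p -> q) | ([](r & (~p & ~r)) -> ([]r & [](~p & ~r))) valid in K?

Valid

Tableau for the negation ~(<>(~p -> q) | ([](r & (~p & ~r)) -> ([]r & [](~p & ~r)))):
1. ~(<>(~p -> q) | ([](r & (~p & ~r)) -> ([]r & [](~p & ~r)))), 0
2. ~<>(~p -> q), 0
3. ~([](r & (~p & ~r)) -> ([]r & [](~p & ~r))), 0
4. [](r & (~p & ~r)), 0
5. ~([]r & [](~p & ~r)), 0
6. ~[](~p & ~r), 0
7. ~(~p & ~r), 1
8. ~(~p -> q), 1
9. ~p, 1
10. ~q, 1
11. r & (~p & ~r), 1
12. r, 1
13. ~p & ~r, 1
14. ~r, 1
Accessibility: 0R1
Branch closes: r and ~r both at 1.
Every branch of the negation's tableau closes; the branch above is one of them.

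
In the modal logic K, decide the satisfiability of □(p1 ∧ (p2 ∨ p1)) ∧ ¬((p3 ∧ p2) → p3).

1. □(p1 ∧ (p2 ∨ p1)) ∧ ¬((p3 ∧ p2) → p3), u
2. □(p1 ∧ (p2 ∨ p1)), u
3. ¬((p3 ∧ p2) → p3), u
4. p3 ∧ p2, u
5. ¬p3, u
6. p3, u
7. p2, u
Branch closes: p3 and ¬p3 both at u.
(One branch shown.) All branches close.

Unsatisfiable (every branch closes)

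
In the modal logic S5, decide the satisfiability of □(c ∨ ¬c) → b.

Yes, satisfiable

1. □(c ∨ ¬c) → b, w0
2. b, w0
Accessibility: w0Rw0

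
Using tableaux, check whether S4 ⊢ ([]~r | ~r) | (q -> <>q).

Valid in S4

Tableau for the negation ~(([]~r | ~r) | (q -> <>q)):
1. ~(([]~r | ~r) | (q -> <>q)), 0
2. ~([]~r | ~r), 0
3. ~(q -> <>q), 0
4. ~[]~r, 0
5. r, 0
6. q, 0
7. ~<>q, 0
8. ~q, 0
Accessibility: 0R0
Branch closes: q and ~q both at 0.
Every branch of the negation's tableau closes; the branch above is one of them.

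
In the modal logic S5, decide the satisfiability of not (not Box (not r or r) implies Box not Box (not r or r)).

Unsatisfiable (every branch closes)

1. not (not Box (not r or r) implies Box not Box (not r or r)), u
2. not Box (not r or r), u
3. not Box not Box (not r or r), u
4. not (not r or r), v
5. r, v
6. not r, v
Accessibility: uRu, uRv, vRu, vRv
Branch closes: r and not r both at v.
All branches of the tableau close; one closing branch shown above.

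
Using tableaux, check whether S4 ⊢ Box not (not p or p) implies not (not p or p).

Tableau for the negation not (Box not (not p or p) implies not (not p or p)):
1. not (Box not (not p or p) implies not (not p or p)), 0
2. Box not (not p or p), 0   [neg-implies-rule on 1]
3. not p or p, 0   [neg-implies-rule on 1]
4. not (not p or p), 0   [Box-rule on 2 via 0R0]
5. p, 0   [neg-or-rule on 4]
6. not p, 0   [neg-or-rule on 4]
Accessibility: 0R0
Branch closes: p and not p both at 0.
Every branch of the negation's tableau closes; the branch above is one of them.

Valid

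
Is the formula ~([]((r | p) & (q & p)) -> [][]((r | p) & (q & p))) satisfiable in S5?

1. ~([]((r | p) & (q & p)) -> [][]((r | p) & (q & p))), w0
2. []((r | p) & (q & p)), w0
3. ~[][]((r | p) & (q & p)), w0
4. (r | p) & (q & p), w0
5. r | p, w0
6. q & p, w0
7. q, w0
8. p, w0
9. ~[]((r | p) & (q & p)), w1
10. (r | p) & (q & p), w1
11. r | p, w1
12. q & p, w1
13. q, w1
14. p, w1
15. ~((r | p) & (q & p)), w2
16. (r | p) & (q & p), w2
17. r | p, w2
18. q & p, w2
19. q, w2
20. p, w2
21. ~(q & p), w2
22. ~p, w2
Accessibility: w0Rw0, w0Rw1, w0Rw2, w1Rw0, w1Rw1, w1Rw2, w2Rw0, w2Rw1, w2Rw2
Branch closes: p and ~p both at w2.
(One branch shown.) All branches close.

Unsatisfiable (every branch closes)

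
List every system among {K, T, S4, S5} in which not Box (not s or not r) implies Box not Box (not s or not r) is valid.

S4-tableau for the negation not (not Box (not s or not r) implies Box not Box (not s or not r)):
1. not (not Box (not s or not r) implies Box not Box (not s or not r)), u
2. not Box (not s or not r), u   [neg-implies-rule on 1]
3. not Box not Box (not s or not r), u   [neg-implies-rule on 1]
4. not (not s or not r), v   [neg-Box-rule on 2: fresh world v, uRv]
5. s, v   [neg-or-rule on 4]
6. r, v   [neg-or-rule on 4]
7. Box (not s or not r), w   [neg-Box-rule on 3: fresh world w, uRw]
8. not s or not r, w   [Box-rule on 7 via wRw]
9. not r, w   [or-rule on 8 (branches; this branch)]
Accessibility: uRu, uRv, uRw, vRv, wRw
Complete open branch: countermodel on an S4-frame, so not valid in S4, nor in K, T (the same frame is also a K-frame and a T-frame).
S5-tableau for the negation not (not Box (not s or not r) implies Box not Box (not s or not r)):
1. not (not Box (not s or not r) implies Box not Box (not s or not r)), u
2. not Box (not s or not r), u   [neg-implies-rule on 1]
3. not Box not Box (not s or not r), u   [neg-implies-rule on 1]
4. not (not s or not r), v   [neg-Box-rule on 2: fresh world v, uRv]
5. s, v   [neg-or-rule on 4]
6. r, v   [neg-or-rule on 4]
7. Box (not s or not r), w   [neg-Box-rule on 3: fresh world w, uRw]
8. not s or not r, u   [Box-rule on 7 via wRu]
9. not s or not r, v   [Box-rule on 7 via wRv]
10. not s or not r, w   [Box-rule on 7 via wRw]
11. not r, u   [or-rule on 8 (branches; this branch)]
12. not r, v   [or-rule on 9 (branches; this branch)]
Accessibility: uRu, uRv, uRw, vRu, vRv, vRw, wRu, wRv, wRw
Branch closes: r and not r both at v.
Every branch closes (one shown): valid in S5.

S5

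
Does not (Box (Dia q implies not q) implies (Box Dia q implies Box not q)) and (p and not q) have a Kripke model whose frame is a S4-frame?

1. not (Box (Dia q implies not q) implies (Box Dia q implies Box not q)) and (p and not q), w0
2. not (Box (Dia q implies not q) implies (Box Dia q implies Box not q)), w0
3. p and not q, w0
4. Box (Dia q implies not q), w0
5. not (Box Dia q implies Box not q), w0
6. p, w0
7. not q, w0
8. Box Dia q, w0
9. not Box not q, w0
10. Dia q implies not q, w0
11. Dia q, w0
12. q, w1
13. Dia q implies not q, w1
14. Dia q, w1
15. not Dia q, w1
16. not q, w1
Accessibility: w0Rw0, w0Rw1, w1Rw1
Branch closes: q and not q both at w1.
All branches of the tableau close; one closing branch shown above.

Unsatisfiable (every branch closes)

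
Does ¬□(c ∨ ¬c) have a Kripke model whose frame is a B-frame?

Unsatisfiable

1. ¬□(c ∨ ¬c), w0
2. ¬(c ∨ ¬c), w1   [¬□-rule on 1: fresh world w1, w0Rw1]
3. ¬c, w1   [¬∨-rule on 2]
4. c, w1   [¬∨-rule on 2]
Accessibility: w0Rw0, w0Rw1, w1Rw0, w1Rw1
Branch closes: c and ¬c both at w1.
(One branch shown.) All branches close.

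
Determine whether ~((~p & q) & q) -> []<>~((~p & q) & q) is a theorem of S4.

Invalid (countermodel exists)

Tableau for the negation ~(~((~p & q) & q) -> []<>~((~p & q) & q)):
1. ~(~((~p & q) & q) -> []<>~((~p & q) & q)), 0
2. ~((~p & q) & q), 0   [~->-rule on 1]
3. ~[]<>~((~p & q) & q), 0   [~->-rule on 1]
4. ~q, 0   [~&-rule on 2 (branches; this branch)]
5. ~<>~((~p & q) & q), 1   [~[]-rule on 3: fresh world 1, 0R1]
6. (~p & q) & q, 1   [~<>-rule on 5 via 1R1]
7. ~p & q, 1   [&-rule on 6]
8. q, 1   [&-rule on 6]
9. ~p, 1   [&-rule on 7]
Accessibility: 0R0, 0R1, 1R1
The negation has an open branch (countermodel exists).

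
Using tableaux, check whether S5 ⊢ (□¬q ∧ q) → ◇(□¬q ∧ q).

Tableau for the negation ¬((□¬q ∧ q) → ◇(□¬q ∧ q)):
1. ¬((□¬q ∧ q) → ◇(□¬q ∧ q)), u
2. □¬q ∧ q, u
3. ¬◇(□¬q ∧ q), u
4. □¬q, u
5. q, u
6. ¬(□¬q ∧ q), u
7. ¬q, u
Accessibility: uRu
Branch closes: q and ¬q both at u.
Every branch of the negation's tableau closes; the branch above is one of them.

Valid in S5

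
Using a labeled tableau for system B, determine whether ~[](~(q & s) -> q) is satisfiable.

Satisfiable

1. ~[](~(q & s) -> q), w0
2. ~(~(q & s) -> q), w1
3. ~(q & s), w1
4. ~q, w1
5. ~s, w1
Accessibility: w0Rw0, w0Rw1, w1Rw0, w1Rw1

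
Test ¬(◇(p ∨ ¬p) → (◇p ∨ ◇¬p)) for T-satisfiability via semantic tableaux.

1. ¬(◇(p ∨ ¬p) → (◇p ∨ ◇¬p)), w0
2. ◇(p ∨ ¬p), w0   [¬→-rule on 1]
3. ¬(◇p ∨ ◇¬p), w0   [¬→-rule on 1]
4. ¬◇p, w0   [¬∨-rule on 3]
5. ¬◇¬p, w0   [¬∨-rule on 3]
6. ¬p, w0   [¬◇-rule on 4 via w0Rw0]
7. p, w0   [¬◇-rule on 5 via w0Rw0]
Accessibility: w0Rw0
Branch closes: p and ¬p both at w0.
Every branch closes; the branch above is one of them.

Unsatisfiable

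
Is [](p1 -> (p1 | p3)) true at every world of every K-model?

Valid in K

Tableau for the negation ~[](p1 -> (p1 | p3)):
1. ~[](p1 -> (p1 | p3)), w0
2. ~(p1 -> (p1 | p3)), w1
3. p1, w1
4. ~(p1 | p3), w1
5. ~p1, w1
6. ~p3, w1
Accessibility: w0Rw1
Branch closes: p1 and ~p1 both at w1.
Every branch of the negation's tableau closes; the branch above is one of them.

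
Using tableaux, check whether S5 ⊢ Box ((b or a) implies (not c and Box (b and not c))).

No, not valid

Tableau for the negation not Box ((b or a) implies (not c and Box (b and not c))):
1. not Box ((b or a) implies (not c and Box (b and not c))), w0
2. not ((b or a) implies (not c and Box (b and not c))), w1
3. b or a, w1
4. not (not c and Box (b and not c)), w1
5. a, w1
6. not Box (b and not c), w1
7. not (b and not c), w2
8. c, w2
Accessibility: w0Rw0, w0Rw1, w0Rw2, w1Rw0, w1Rw1, w1Rw2, w2Rw0, w2Rw1, w2Rw2
The negation has an open branch (countermodel exists).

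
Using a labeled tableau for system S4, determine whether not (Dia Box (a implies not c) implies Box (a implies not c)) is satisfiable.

Satisfiable (open branch found)

1. not (Dia Box (a implies not c) implies Box (a implies not c)), 0
2. Dia Box (a implies not c), 0
3. not Box (a implies not c), 0
4. Box (a implies not c), 1
5. a implies not c, 1
6. not c, 1
7. not (a implies not c), 2
8. a, 2
9. c, 2
Accessibility: 0R0, 0R1, 0R2, 1R1, 2R2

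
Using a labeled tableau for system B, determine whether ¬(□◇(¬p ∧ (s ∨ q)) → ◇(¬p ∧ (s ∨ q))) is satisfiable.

Unsatisfiable

1. ¬(□◇(¬p ∧ (s ∨ q)) → ◇(¬p ∧ (s ∨ q))), u
2. □◇(¬p ∧ (s ∨ q)), u
3. ¬◇(¬p ∧ (s ∨ q)), u
4. ◇(¬p ∧ (s ∨ q)), u
5. ¬(¬p ∧ (s ∨ q)), u
6. ¬(s ∨ q), u
7. ¬s, u
8. ¬q, u
9. ¬p ∧ (s ∨ q), v
10. ¬p, v
11. s ∨ q, v
12. ◇(¬p ∧ (s ∨ q)), v
13. ¬(¬p ∧ (s ∨ q)), v
14. q, v
15. ¬(s ∨ q), v
16. ¬s, v
17. ¬q, v
Accessibility: uRu, uRv, vRu, vRv
Branch closes: q and ¬q both at v.
All branches of the tableau close; one closing branch shown above.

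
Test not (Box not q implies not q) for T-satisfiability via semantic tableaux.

1. not (Box not q implies not q), u
2. Box not q, u   [neg-implies-rule on 1]
3. q, u   [neg-implies-rule on 1]
4. not q, u   [Box-rule on 2 via uRu]
Accessibility: uRu
Branch closes: q and not q both at u.
Every branch closes; the branch above is one of them.

Unsatisfiable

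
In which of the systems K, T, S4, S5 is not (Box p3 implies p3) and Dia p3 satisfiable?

T-tableau for the formula:
1. not (Box p3 implies p3) and Dia p3, w0
2. not (Box p3 implies p3), w0
3. Dia p3, w0
4. Box p3, w0
5. not p3, w0
6. p3, w0
Accessibility: w0Rw0
Branch closes: p3 and not p3 both at w0.
Every branch closes (one shown): unsatisfiable in T, hence also in S4, S5 (every S4/S5-frame is a T-frame).
K-tableau for the formula:
1. not (Box p3 implies p3) and Dia p3, w0
2. not (Box p3 implies p3), w0
3. Dia p3, w0
4. Box p3, w0
5. not p3, w0
6. p3, w1
Accessibility: w0Rw1
Complete open branch: satisfiable in K.

K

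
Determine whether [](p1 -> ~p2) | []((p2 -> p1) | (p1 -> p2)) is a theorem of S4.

Yes, valid

Tableau for the negation ~([](p1 -> ~p2) | []((p2 -> p1) | (p1 -> p2))):
1. ~([](p1 -> ~p2) | []((p2 -> p1) | (p1 -> p2))), w0
2. ~[](p1 -> ~p2), w0
3. ~[]((p2 -> p1) | (p1 -> p2)), w0
4. ~(p1 -> ~p2), w1
5. p1, w1
6. p2, w1
7. ~((p2 -> p1) | (p1 -> p2)), w2
8. ~(p2 -> p1), w2
9. ~(p1 -> p2), w2
10. p2, w2
11. ~p1, w2
12. p1, w2
13. ~p2, w2
Accessibility: w0Rw0, w0Rw1, w0Rw2, w1Rw1, w2Rw2
Branch closes: p1 and ~p1 both at w2.
Every branch of the negation's tableau closes; the branch above is one of them.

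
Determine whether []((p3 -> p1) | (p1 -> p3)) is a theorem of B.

Tableau for the negation ~[]((p3 -> p1) | (p1 -> p3)):
1. ~[]((p3 -> p1) | (p1 -> p3)), w0
2. ~((p3 -> p1) | (p1 -> p3)), w1
3. ~(p3 -> p1), w1
4. ~(p1 -> p3), w1
5. p3, w1
6. ~p1, w1
7. p1, w1
8. ~p3, w1
Accessibility: w0Rw0, w0Rw1, w1Rw0, w1Rw1
Branch closes: p1 and ~p1 both at w1.
Every branch of the negation's tableau closes; the branch above is one of them.

Valid in B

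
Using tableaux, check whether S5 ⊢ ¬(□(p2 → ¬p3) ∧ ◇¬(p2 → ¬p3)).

Valid

Tableau for the negation □(p2 → ¬p3) ∧ ◇¬(p2 → ¬p3):
1. □(p2 → ¬p3) ∧ ◇¬(p2 → ¬p3), 0
2. □(p2 → ¬p3), 0   [∧-rule on 1]
3. ◇¬(p2 → ¬p3), 0   [∧-rule on 1]
4. p2 → ¬p3, 0   [□-rule on 2 via 0R0]
5. ¬p3, 0   [→-rule on 4 (branches; this branch)]
6. ¬(p2 → ¬p3), 1   [◇-rule on 3: fresh world 1, 0R1]
7. p2, 1   [¬→-rule on 6]
8. p3, 1   [¬→-rule on 6]
9. p2 → ¬p3, 1   [□-rule on 2 via 0R1]
10. ¬p3, 1   [→-rule on 9 (branches; this branch)]
Accessibility: 0R0, 0R1, 1R0, 1R1
Branch closes: p3 and ¬p3 both at 1.
All branches of the negation close; one closing branch shown above.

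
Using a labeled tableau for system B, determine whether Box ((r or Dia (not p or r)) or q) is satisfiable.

1. Box ((r or Dia (not p or r)) or q), w0
2. (r or Dia (not p or r)) or q, w0
3. q, w0
Accessibility: w0Rw0

Satisfiable (open branch found)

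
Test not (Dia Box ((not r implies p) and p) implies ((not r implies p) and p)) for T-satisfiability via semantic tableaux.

Satisfiable

1. not (Dia Box ((not r implies p) and p) implies ((not r implies p) and p)), u
2. Dia Box ((not r implies p) and p), u   [neg-implies-rule on 1]
3. not ((not r implies p) and p), u   [neg-implies-rule on 1]
4. not p, u   [neg-and-rule on 3 (branches; this branch)]
5. Box ((not r implies p) and p), v   [Dia-rule on 2: fresh world v, uRv]
6. (not r implies p) and p, v   [Box-rule on 5 via vRv]
7. not r implies p, v   [and-rule on 6]
8. p, v   [and-rule on 6]
Accessibility: uRu, uRv, vRv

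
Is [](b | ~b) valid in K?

Valid in K

Tableau for the negation ~[](b | ~b):
1. ~[](b | ~b), u
2. ~(b | ~b), v   [~[]-rule on 1: fresh world v, uRv]
3. ~b, v   [~|-rule on 2]
4. b, v   [~|-rule on 2]
Accessibility: uRv
Branch closes: b and ~b both at v.
Every branch of the negation's tableau closes; the branch above is one of them.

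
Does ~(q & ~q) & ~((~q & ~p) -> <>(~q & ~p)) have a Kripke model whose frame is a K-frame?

1. ~(q & ~q) & ~((~q & ~p) -> <>(~q & ~p)), w0
2. ~(q & ~q), w0
3. ~((~q & ~p) -> <>(~q & ~p)), w0
4. ~q & ~p, w0
5. ~<>(~q & ~p), w0
6. ~q, w0
7. ~p, w0

Yes, satisfiable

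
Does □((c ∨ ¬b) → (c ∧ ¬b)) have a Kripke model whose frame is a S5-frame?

1. □((c ∨ ¬b) → (c ∧ ¬b)), w0
2. (c ∨ ¬b) → (c ∧ ¬b), w0
3. c ∧ ¬b, w0
4. c, w0
5. ¬b, w0
Accessibility: w0Rw0

Yes, satisfiable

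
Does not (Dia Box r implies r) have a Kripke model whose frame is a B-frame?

1. not (Dia Box r implies r), 0
2. Dia Box r, 0
3. not r, 0
4. Box r, 1
5. r, 0
Accessibility: 0R0, 0R1, 1R0, 1R1
Branch closes: r and not r both at 0.
Every branch closes; the branch above is one of them.

Unsatisfiable (every branch closes)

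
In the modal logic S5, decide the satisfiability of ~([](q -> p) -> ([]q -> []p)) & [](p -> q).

1. ~([](q -> p) -> ([]q -> []p)) & [](p -> q), w0
2. ~([](q -> p) -> ([]q -> []p)), w0
3. [](p -> q), w0
4. [](q -> p), w0
5. ~([]q -> []p), w0
6. []q, w0
7. ~[]p, w0
8. p -> q, w0
9. q -> p, w0
10. q, w0
11. p, w0
12. ~p, w1
13. p -> q, w1
14. q -> p, w1
15. q, w1
16. p, w1
Accessibility: w0Rw0, w0Rw1, w1Rw0, w1Rw1
Branch closes: p and ~p both at w1.
Every branch closes; the branch above is one of them.

Unsatisfiable (every branch closes)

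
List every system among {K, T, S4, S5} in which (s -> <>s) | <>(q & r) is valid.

T, S4, S5

T-tableau for the negation ~((s -> <>s) | <>(q & r)):
1. ~((s -> <>s) | <>(q & r)), 0
2. ~(s -> <>s), 0
3. ~<>(q & r), 0
4. s, 0
5. ~<>s, 0
6. ~(q & r), 0
7. ~s, 0
Accessibility: 0R0
Branch closes: s and ~s both at 0.
Every branch closes (one shown): valid in T, hence also in S4, S5 (every theorem of T is a theorem of S4 and S5).
K-tableau for the negation ~((s -> <>s) | <>(q & r)):
1. ~((s -> <>s) | <>(q & r)), 0
2. ~(s -> <>s), 0
3. ~<>(q & r), 0
4. s, 0
5. ~<>s, 0
Complete open branch: countermodel on a K-frame, so not valid in K.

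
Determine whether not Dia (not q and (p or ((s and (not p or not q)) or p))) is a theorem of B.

Tableau for the negation Dia (not q and (p or ((s and (not p or not q)) or p))):
1. Dia (not q and (p or ((s and (not p or not q)) or p))), w0
2. not q and (p or ((s and (not p or not q)) or p)), w1
3. not q, w1
4. p or ((s and (not p or not q)) or p), w1
5. (s and (not p or not q)) or p, w1
6. p, w1
Accessibility: w0Rw0, w0Rw1, w1Rw0, w1Rw1
The negation has an open branch (countermodel exists).

No, not valid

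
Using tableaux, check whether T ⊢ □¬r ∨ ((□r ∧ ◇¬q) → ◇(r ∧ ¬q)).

Valid

Tableau for the negation ¬(□¬r ∨ ((□r ∧ ◇¬q) → ◇(r ∧ ¬q))):
1. ¬(□¬r ∨ ((□r ∧ ◇¬q) → ◇(r ∧ ¬q))), 0
2. ¬□¬r, 0   [¬∨-rule on 1]
3. ¬((□r ∧ ◇¬q) → ◇(r ∧ ¬q)), 0   [¬∨-rule on 1]
4. □r ∧ ◇¬q, 0   [¬→-rule on 3]
5. ¬◇(r ∧ ¬q), 0   [¬→-rule on 3]
6. □r, 0   [∧-rule on 4]
7. ◇¬q, 0   [∧-rule on 4]
8. ¬(r ∧ ¬q), 0   [¬◇-rule on 5 via 0R0]
9. r, 0   [□-rule on 6 via 0R0]
10. q, 0   [¬∧-rule on 8 (branches; this branch)]
11. r, 1   [¬□-rule on 2: fresh world 1, 0R1]
12. ¬(r ∧ ¬q), 1   [¬◇-rule on 5 via 0R1]
13. q, 1   [¬∧-rule on 12 (branches; this branch)]
14. ¬q, 2   [◇-rule on 7: fresh world 2, 0R2]
15. ¬(r ∧ ¬q), 2   [¬◇-rule on 5 via 0R2]
16. r, 2   [□-rule on 6 via 0R2]
17. q, 2   [¬∧-rule on 15 (branches; this branch)]
Accessibility: 0R0, 0R1, 0R2, 1R1, 2R2
Branch closes: q and ¬q both at 2.
All branches of the negation close; one closing branch shown above.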